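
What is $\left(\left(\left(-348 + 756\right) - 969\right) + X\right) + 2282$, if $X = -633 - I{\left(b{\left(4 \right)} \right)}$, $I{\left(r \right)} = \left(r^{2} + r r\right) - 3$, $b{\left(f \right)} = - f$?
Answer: $1059$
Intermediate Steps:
$I{\left(r \right)} = -3 + 2 r^{2}$ ($I{\left(r \right)} = \left(r^{2} + r^{2}\right) - 3 = 2 r^{2} - 3 = -3 + 2 r^{2}$)
$X = -662$ ($X = -633 - \left(-3 + 2 \left(\left(-1\right) 4\right)^{2}\right) = -633 - \left(-3 + 2 \left(-4\right)^{2}\right) = -633 - \left(-3 + 2 \cdot 16\right) = -633 - \left(-3 + 32\right) = -633 - 29 = -662$)
$\left(\left(\left(-348 + 756\right) - 969\right) + X\right) + 2282 = \left(\left(\left(-348 + 756\right) - 969\right) - 662\right) + 2282 = \left(\left(408 - 969\right) - 662\right) + 2282 = \left(-561 - 662\right) + 2282 = -1223 + 2282 = 1059$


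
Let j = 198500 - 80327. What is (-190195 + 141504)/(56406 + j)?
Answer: -48691/174579 ≈ -0.27891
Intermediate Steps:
j = 118173
(-190195 + 141504)/(56406 + j) = (-190195 + 141504)/(56406 + 118173) = -48691/174579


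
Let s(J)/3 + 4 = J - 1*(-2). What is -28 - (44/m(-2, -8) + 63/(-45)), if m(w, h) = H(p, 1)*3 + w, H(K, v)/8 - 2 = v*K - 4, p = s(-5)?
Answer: -36731/1385 ≈ -26.521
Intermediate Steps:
s(J) = -6 + 3*J (s(J) = -12 + 3*(J - 1*(-2)) = -12 + 3*(J + 2) = -12 + 3*(2 + J) = -12 + (6 + 3*J) = -6 + 3*J)
p = -21 (p = -6 + 3*(-5) = -6 - 15 = -21)
H(K, v) = -16 + 8*K*v (H(K, v) = 16 + 8*(v*K - 4) = 16 + 8*(K*v - 4) = 16 + 8*(-4 + K*v) = 16 + (-32 + 8*K*v) = -16 + 8*K*v)
m(w, h) = -552 + w (m(w, h) = (-16 + 8*(-21)*1)*3 + w = (-16 - 168)*3 + w = -184*3 + w = -552 + w)
-28 - (44/m(-2, -8) + 63/(-45)) = -28 - (44/(-552 - 2) + 63/(-45)) = -28 - (44/(-554) + 63*(-1/45)) = -28 - (44*(-1/554) - 7/5) = -28 - (-22/277 - 7/5) = -28 - 1*(-2049/1385) = -28 + 2049/1385 = -36731/1385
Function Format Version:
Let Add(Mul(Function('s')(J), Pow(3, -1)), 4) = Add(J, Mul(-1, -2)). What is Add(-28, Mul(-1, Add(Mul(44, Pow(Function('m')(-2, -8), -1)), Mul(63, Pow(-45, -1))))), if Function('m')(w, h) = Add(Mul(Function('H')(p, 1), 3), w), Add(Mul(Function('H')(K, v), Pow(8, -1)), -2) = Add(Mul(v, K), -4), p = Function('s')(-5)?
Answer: Rational(-36731, 1385) ≈ -26.521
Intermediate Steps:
Function('s')(J) = Add(-6, Mul(3, J)) (Function('s')(J) = Add(-12, Mul(3, Add(J, Mul(-1, -2)))) = Add(-12, Mul(3, Add(J, 2))) = Add(-12, Mul(3, Add(2, J))) = Add(-12, Add(6, Mul(3, J))) = Add(-6, Mul(3, J)))
p = -21 (p = Add(-6, Mul(3, -5)) = Add(-6, -15) = -21)
Function('H')(K, v) = Add(-16, Mul(8, K, v)) (Function('H')(K, v) = Add(16, Mul(8, Add(Mul(v, K), -4))) = Add(16, Mul(8, Add(Mul(K, v), -4))) = Add(16, Mul(8, Add(-4, Mul(K, v)))) = Add(16, Add(-32, Mul(8, K, v))) = Add(-16, Mul(8, K, v)))
Function('m')(w, h) = Add(-552, w) (Function('m')(w, h) = Add(Mul(Add(-16, Mul(8, -21, 1)), 3), w) = Add(Mul(Add(-16, -168), 3), w) = Add(Mul(-184, 3), w) = Add(-552, w))
Add(-28, Mul(-1, Add(Mul(44, Pow(Function('m')(-2, -8), -1)), Mul(63, Pow(-45, -1))))) = Add(-28, Mul(-1, Add(Mul(44, Pow(Add(-552, -2), -1)), Mul(63, Pow(-45, -1))))) = Add(-28, Mul(-1, Add(Mul(44, Pow(-554, -1)), Mul(63, Rational(-1, 45))))) = Add(-28, Mul(-1, Add(Mul(44, Rational(-1, 554)), Rational(-7, 5)))) = Add(-28, Mul(-1, Add(Rational(-22, 277), Rational(-7, 5)))) = Add(-28, Mul(-1, Rational(-2049, 1385))) = Add(-28, Rational(2049, 1385)) = Rational(-36731, 1385)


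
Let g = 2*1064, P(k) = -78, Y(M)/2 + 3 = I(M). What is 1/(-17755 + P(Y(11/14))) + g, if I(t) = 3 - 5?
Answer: 37948623/17833 ≈ 2128.0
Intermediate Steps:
I(t) = -2
Y(M) = -10 (Y(M) = -6 + 2*(-2) = -6 - 4 = -10)
g = 2128
1/(-17755 + P(Y(11/14))) + g = 1/(-17755 - 78) + 2128 = 1/(-17833) + 2128 = -1/17833 + 2128 = 37948623/17833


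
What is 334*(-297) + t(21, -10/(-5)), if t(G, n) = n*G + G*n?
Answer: -99114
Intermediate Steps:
t(G, n) = 2*G*n (t(G, n) = G*n + G*n = 2*G*n)
334*(-297) + t(21, -10/(-5)) = 334*(-297) + 2*21*(-10/(-5)) = -99198 + 2*21*(-10*(-⅕)) = -99198 + 2*21*2 = -99198 + 84 = -99114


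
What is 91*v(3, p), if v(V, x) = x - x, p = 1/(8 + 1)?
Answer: 0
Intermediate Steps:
p = ⅑ (p = 1/9 = ⅑ ≈ 0.11111)
v(V, x) = 0
91*v(3, p) = 91*0 = 0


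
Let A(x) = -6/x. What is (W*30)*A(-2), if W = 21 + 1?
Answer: 1980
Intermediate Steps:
W = 22
(W*30)*A(-2) = (22*30)*(-6/(-2)) = 660*(-6*(-½)) = 660*3 = 1980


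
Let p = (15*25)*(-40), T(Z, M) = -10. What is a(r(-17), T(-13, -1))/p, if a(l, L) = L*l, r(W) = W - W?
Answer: 0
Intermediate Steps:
r(W) = 0
p = -15000 (p = 375*(-40) = -15000)
a(r(-17), T(-13, -1))/p = -10*0/(-15000) = 0*(-1/15000) = 0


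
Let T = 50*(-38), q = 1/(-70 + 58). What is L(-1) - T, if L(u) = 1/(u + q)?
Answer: 24688/13 ≈ 1899.1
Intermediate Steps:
q = -1/12 (q = 1/(-12) = -1/12 ≈ -0.083333)
T = -1900
L(u) = 1/(-1/12 + u) (L(u) = 1/(u - 1/12) = 1/(-1/12 + u))
L(-1) - T = 12/(-1 + 12*(-1)) - 1*(-1900) = 12/(-1 - 12) + 1900 = 12/(-13) + 1900 = 12*(-1/13) + 1900 = -12/13 + 1900 = 24688/13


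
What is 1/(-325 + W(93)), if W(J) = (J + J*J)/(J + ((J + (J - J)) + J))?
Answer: -3/881 ≈ -0.0034052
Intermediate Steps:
W(J) = (J + J²)/(3*J) (W(J) = (J + J²)/(J + ((J + 0) + J)) = (J + J²)/(J + (J + J)) = (J + J²)/(J + 2*J) = (J + J²)/((3*J)) = (J + J²)*(1/(3*J)) = (J + J²)/(3*J))
1/(-325 + W(93)) = 1/(-325 + (⅓ + (⅓)*93)) = 1/(-325 + (⅓ + 31)) = 1/(-325 + 94/3) = 1/(-881/3) = -3/881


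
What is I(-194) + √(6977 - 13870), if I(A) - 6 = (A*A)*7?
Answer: 263458 + I*√6893 ≈ 2.6346e+5 + 83.024*I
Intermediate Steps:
I(A) = 6 + 7*A² (I(A) = 6 + (A*A)*7 = 6 + A²*7 = 6 + 7*A²)
I(-194) + √(6977 - 13870) = (6 + 7*(-194)²) + √(6977 - 13870) = (6 + 7*37636) + √(-6893) = (6 + 263452) + I*√6893 = 263458 + I*√6893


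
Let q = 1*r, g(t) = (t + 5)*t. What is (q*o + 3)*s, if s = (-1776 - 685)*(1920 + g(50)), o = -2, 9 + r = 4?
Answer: -149407310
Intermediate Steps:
g(t) = t*(5 + t) (g(t) = (5 + t)*t = t*(5 + t))
r = -5 (r = -9 + 4 = -5)
q = -5 (q = 1*(-5) = -5)
s = -11492870 (s = (-1776 - 685)*(1920 + 50*(5 + 50)) = -2461*(1920 + 50*55) = -2461*(1920 + 2750) = -2461*4670 = -11492870)
(q*o + 3)*s = (-5*(-2) + 3)*(-11492870) = (10 + 3)*(-11492870) = 13*(-11492870) = -149407310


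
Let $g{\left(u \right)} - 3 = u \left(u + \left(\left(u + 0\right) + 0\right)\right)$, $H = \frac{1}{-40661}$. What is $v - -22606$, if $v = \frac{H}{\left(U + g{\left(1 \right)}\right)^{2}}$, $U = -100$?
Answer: $\frac{8295622658149}{366965525} \approx 22606.0$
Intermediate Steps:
$H = - \frac{1}{40661} \approx -2.4594 \cdot 10^{-5}$
$g{\left(u \right)} = 3 + 2 u^{2}$ ($g{\left(u \right)} = 3 + u \left(u + \left(\left(u + 0\right) + 0\right)\right) = 3 + u \left(u + \left(u + 0\right)\right) = 3 + u \left(u + u\right) = 3 + u 2 u = 3 + 2 u^{2}$)
$v = - \frac{1}{366965525}$ ($v = - \frac{1}{40661 \left(-100 + \left(3 + 2 \cdot 1^{2}\right)\right)^{2}} = - \frac{1}{40661 \left(-100 + \left(3 + 2 \cdot 1\right)\right)^{2}} = - \frac{1}{40661 \left(-100 + \left(3 + 2\right)\right)^{2}} = - \frac{1}{40661 \left(-100 + 5\right)^{2}} = - \frac{1}{40661 \left(-95\right)^{2}} = - \frac{1}{40661 \cdot 9025} = \left(- \frac{1}{40661}\right) \frac{1}{9025} = - \frac{1}{366965525} \approx -2.7251 \cdot 10^{-9}$)
$v - -22606 = - \frac{1}{366965525} - -22606 = - \frac{1}{366965525} + 22606 = \frac{8295622658149}{366965525}$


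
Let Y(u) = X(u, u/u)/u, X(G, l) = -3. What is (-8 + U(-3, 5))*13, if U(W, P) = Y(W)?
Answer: -91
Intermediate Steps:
Y(u) = -3/u
U(W, P) = -3/W
(-8 + U(-3, 5))*13 = (-8 - 3/(-3))*13 = (-8 - 3*(-⅓))*13 = (-8 + 1)*13 = -7*13 = -91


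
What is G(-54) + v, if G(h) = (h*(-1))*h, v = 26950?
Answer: 24034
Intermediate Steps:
G(h) = -h**2 (G(h) = (-h)*h = -h**2)
G(-54) + v = -1*(-54)**2 + 26950 = -1*2916 + 26950 = -2916 + 26950 = 24034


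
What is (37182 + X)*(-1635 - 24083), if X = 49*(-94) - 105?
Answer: -835089178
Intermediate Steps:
X = -4711 (X = -4606 - 105 = -4711)
(37182 + X)*(-1635 - 24083) = (37182 - 4711)*(-1635 - 24083) = 32471*(-25718) = -835089178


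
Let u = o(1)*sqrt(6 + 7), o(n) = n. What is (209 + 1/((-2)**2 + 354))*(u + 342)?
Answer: 12794733/179 + 74823*sqrt(13)/358 ≈ 72233.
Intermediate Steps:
u = sqrt(13) (u = 1*sqrt(6 + 7) = 1*sqrt(13) = sqrt(13) ≈ 3.6056)
(209 + 1/((-2)**2 + 354))*(u + 342) = (209 + 1/((-2)**2 + 354))*(sqrt(13) + 342) = (209 + 1/(4 + 354))*(342 + sqrt(13)) = (209 + 1/358)*(342 + sqrt(13)) = 74823*(342 + sqrt(13))/358 = 12794733/179 + 74823*sqrt(13)/358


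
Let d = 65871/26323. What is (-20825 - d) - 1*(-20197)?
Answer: -16596715/26323 ≈ -630.50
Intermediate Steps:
d = 65871/26323 (d = 65871*(1/26323) = 65871/26323 ≈ 2.5024)
(-20825 - d) - 1*(-20197) = (-20825 - 1*65871/26323) - 1*(-20197) = (-20825 - 65871/26323) + 20197 = -548242346/26323 + 20197 = -16596715/26323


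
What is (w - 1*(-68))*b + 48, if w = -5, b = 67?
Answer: 4269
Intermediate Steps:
(w - 1*(-68))*b + 48 = (-5 - 1*(-68))*67 + 48 = (-5 + 68)*67 + 48 = 63*67 + 48 = 4221 + 48 = 4269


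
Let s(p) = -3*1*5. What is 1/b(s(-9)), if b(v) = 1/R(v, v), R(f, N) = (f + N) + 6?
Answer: -24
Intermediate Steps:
R(f, N) = 6 + N + f (R(f, N) = (N + f) + 6 = 6 + N + f)
s(p) = -15 (s(p) = -3*5 = -15)
b(v) = 1/(6 + 2*v) (b(v) = 1/(6 + v + v) = 1/(6 + 2*v))
1/b(s(-9)) = 1/(1/(2*(3 - 15))) = 1/((½)/(-12)) = 1/((½)*(-1/12)) = 1/(-1/24) = -24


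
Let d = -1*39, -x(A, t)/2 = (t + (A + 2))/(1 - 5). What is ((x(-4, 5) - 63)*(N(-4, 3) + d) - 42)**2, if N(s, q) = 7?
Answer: 3709476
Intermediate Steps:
x(A, t) = 1 + A/2 + t/2 (x(A, t) = -2*(t + (A + 2))/(1 - 5) = -2*(t + (2 + A))/(-4) = -2*(2 + A + t)*(-1)/4 = -2*(-1/2 - A/4 - t/4) = 1 + A/2 + t/2)
d = -39
((x(-4, 5) - 63)*(N(-4, 3) + d) - 42)**2 = (((1 + (1/2)*(-4) + (1/2)*5) - 63)*(7 - 39) - 42)**2 = (((1 - 2 + 5/2) - 63)*(-32) - 42)**2 = ((3/2 - 63)*(-32) - 42)**2 = (-123/2*(-32) - 42)**2 = (1968 - 42)**2 = 1926**2 = 3709476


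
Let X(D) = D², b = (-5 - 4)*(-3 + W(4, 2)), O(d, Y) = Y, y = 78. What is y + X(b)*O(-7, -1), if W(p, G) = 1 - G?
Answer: -1218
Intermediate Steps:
b = 36 (b = (-5 - 4)*(-3 + (1 - 1*2)) = -9*(-3 + (1 - 2)) = -9*(-3 - 1) = -9*(-4) = 36)
y + X(b)*O(-7, -1) = 78 + 36²*(-1) = 78 + 1296*(-1) = 78 - 1296 = -1218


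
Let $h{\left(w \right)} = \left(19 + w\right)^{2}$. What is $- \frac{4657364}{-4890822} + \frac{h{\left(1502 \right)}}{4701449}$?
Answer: $\frac{16605493729469}{11496975100539} \approx 1.4443$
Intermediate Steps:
$- \frac{4657364}{-4890822} + \frac{h{\left(1502 \right)}}{4701449} = - \frac{4657364}{-4890822} + \frac{\left(19 + 1502\right)^{2}}{4701449} = \left(-4657364\right) \left(- \frac{1}{4890822}\right) + 1521^{2} \cdot \frac{1}{4701449} = \frac{2328682}{2445411} + 2313441 \cdot \frac{1}{4701449} = \frac{2328682}{2445411} + \frac{2313441}{4701449} = \frac{16605493729469}{11496975100539}$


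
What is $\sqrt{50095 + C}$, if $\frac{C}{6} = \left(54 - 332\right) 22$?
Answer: $\sqrt{13399} \approx 115.75$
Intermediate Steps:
$C = -36696$ ($C = 6 \left(54 - 332\right) 22 = 6 \left(\left(-278\right) 22\right) = 6 \left(-6116\right) = -36696$)
$\sqrt{50095 + C} = \sqrt{50095 - 36696} = \sqrt{13399}$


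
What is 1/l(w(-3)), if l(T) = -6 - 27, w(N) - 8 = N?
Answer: -1/33 ≈ -0.030303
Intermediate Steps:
w(N) = 8 + N
l(T) = -33
1/l(w(-3)) = 1/(-33) = -1/33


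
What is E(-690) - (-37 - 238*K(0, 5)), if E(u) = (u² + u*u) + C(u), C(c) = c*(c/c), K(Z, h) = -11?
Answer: 948929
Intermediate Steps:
C(c) = c (C(c) = c*1 = c)
E(u) = u + 2*u² (E(u) = (u² + u*u) + u = (u² + u²) + u = 2*u² + u = u + 2*u²)
E(-690) - (-37 - 238*K(0, 5)) = -690*(1 + 2*(-690)) - (-37 - 238*(-11)) = -690*(1 - 1380) - (-37 + 2618) = -690*(-1379) - 1*2581 = 951510 - 2581 = 948929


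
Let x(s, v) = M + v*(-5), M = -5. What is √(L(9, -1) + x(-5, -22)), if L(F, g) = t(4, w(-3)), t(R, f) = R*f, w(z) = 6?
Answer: √129 ≈ 11.358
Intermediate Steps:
x(s, v) = -5 - 5*v (x(s, v) = -5 + v*(-5) = -5 - 5*v)
L(F, g) = 24 (L(F, g) = 4*6 = 24)
√(L(9, -1) + x(-5, -22)) = √(24 + (-5 - 5*(-22))) = √(24 + (-5 + 110)) = √(24 + 105) = √129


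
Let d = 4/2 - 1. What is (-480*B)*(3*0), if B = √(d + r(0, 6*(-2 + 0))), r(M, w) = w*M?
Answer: 0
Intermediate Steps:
r(M, w) = M*w
d = 1 (d = 4*(½) - 1 = 2 - 1 = 1)
B = 1 (B = √(1 + 0*(6*(-2 + 0))) = √(1 + 0*(6*(-2))) = √(1 + 0*(-12)) = √(1 + 0) = √1 = 1)
(-480*B)*(3*0) = (-480)*(3*0) = -80*6*0 = -480*0 = 0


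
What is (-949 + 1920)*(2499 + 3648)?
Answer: 5968737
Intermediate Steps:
(-949 + 1920)*(2499 + 3648) = 971*6147 = 5968737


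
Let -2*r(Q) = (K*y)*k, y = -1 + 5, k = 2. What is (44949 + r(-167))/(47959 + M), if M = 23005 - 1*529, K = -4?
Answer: 8993/14087 ≈ 0.63839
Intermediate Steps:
y = 4
M = 22476 (M = 23005 - 529 = 22476)
r(Q) = 16 (r(Q) = -(-4*4)*2/2 = -(-8)*2 = -½*(-32) = 16)
(44949 + r(-167))/(47959 + M) = (44949 + 16)/(47959 + 22476) = 44965/70435 = 44965*(1/70435) = 8993/14087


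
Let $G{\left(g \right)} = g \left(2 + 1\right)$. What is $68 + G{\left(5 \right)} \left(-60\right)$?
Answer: $-832$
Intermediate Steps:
$G{\left(g \right)} = 3 g$ ($G{\left(g \right)} = g 3 = 3 g$)
$68 + G{\left(5 \right)} \left(-60\right) = 68 + 3 \cdot 5 \left(-60\right) = 68 + 15 \left(-60\right) = 68 - 900 = -832$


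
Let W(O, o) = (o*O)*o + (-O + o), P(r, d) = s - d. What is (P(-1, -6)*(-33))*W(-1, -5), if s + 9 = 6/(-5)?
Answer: -20097/5 ≈ -4019.4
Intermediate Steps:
s = -51/5 (s = -9 + 6/(-5) = -9 + 6*(-⅕) = -9 - 6/5 = -51/5 ≈ -10.200)
P(r, d) = -51/5 - d
W(O, o) = o - O + O*o² (W(O, o) = (O*o)*o + (o - O) = O*o² + (o - O) = o - O + O*o²)
(P(-1, -6)*(-33))*W(-1, -5) = ((-51/5 - 1*(-6))*(-33))*(-5 - 1*(-1) - 1*(-5)²) = ((-51/5 + 6)*(-33))*(-5 + 1 - 1*25) = (-21/5*(-33))*(-5 + 1 - 25) = (693/5)*(-29) = -20097/5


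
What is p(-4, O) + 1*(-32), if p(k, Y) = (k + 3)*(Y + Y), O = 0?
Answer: -32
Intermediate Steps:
p(k, Y) = 2*Y*(3 + k) (p(k, Y) = (3 + k)*(2*Y) = 2*Y*(3 + k))
p(-4, O) + 1*(-32) = 2*0*(3 - 4) + 1*(-32) = 2*0*(-1) - 32 = 0 - 32 = -32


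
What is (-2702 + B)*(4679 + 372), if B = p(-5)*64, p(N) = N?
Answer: -15264122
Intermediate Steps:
B = -320 (B = -5*64 = -320)
(-2702 + B)*(4679 + 372) = (-2702 - 320)*(4679 + 372) = -3022*5051 = -15264122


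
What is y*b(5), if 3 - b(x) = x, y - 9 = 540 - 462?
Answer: -174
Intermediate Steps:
y = 87 (y = 9 + (540 - 462) = 9 + 78 = 87)
b(x) = 3 - x
y*b(5) = 87*(3 - 1*5) = 87*(3 - 5) = 87*(-2) = -174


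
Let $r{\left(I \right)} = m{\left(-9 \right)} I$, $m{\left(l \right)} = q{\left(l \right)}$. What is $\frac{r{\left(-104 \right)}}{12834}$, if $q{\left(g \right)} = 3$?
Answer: $- \frac{52}{2139} \approx -0.02431$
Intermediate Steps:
$m{\left(l \right)} = 3$
$r{\left(I \right)} = 3 I$
$\frac{r{\left(-104 \right)}}{12834} = \frac{3 \left(-104\right)}{12834} = \left(-312\right) \frac{1}{12834} = - \frac{52}{2139}$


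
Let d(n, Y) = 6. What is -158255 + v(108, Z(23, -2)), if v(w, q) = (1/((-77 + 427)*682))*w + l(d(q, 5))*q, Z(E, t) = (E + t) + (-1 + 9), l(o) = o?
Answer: -9433483648/59675 ≈ -1.5808e+5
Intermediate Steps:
Z(E, t) = 8 + E + t (Z(E, t) = (E + t) + 8 = 8 + E + t)
v(w, q) = 6*q + w/238700 (v(w, q) = (1/((-77 + 427)*682))*w + 6*q = ((1/682)/350)*w + 6*q = ((1/350)*(1/682))*w + 6*q = w/238700 + 6*q = 6*q + w/238700)
-158255 + v(108, Z(23, -2)) = -158255 + (6*(8 + 23 - 2) + (1/238700)*108) = -158255 + (6*29 + 27/59675) = -158255 + (174 + 27/59675) = -158255 + 10383477/59675 = -9433483648/59675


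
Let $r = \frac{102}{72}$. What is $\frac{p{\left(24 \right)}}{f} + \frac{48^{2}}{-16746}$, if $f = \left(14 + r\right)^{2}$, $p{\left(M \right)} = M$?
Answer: $- \frac{3496704}{95521975} \approx -0.036606$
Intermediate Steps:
$r = \frac{17}{12}$ ($r = 102 \cdot \frac{1}{72} = \frac{17}{12} \approx 1.4167$)
$f = \frac{34225}{144}$ ($f = \left(14 + \frac{17}{12}\right)^{2} = \left(\frac{185}{12}\right)^{2} = \frac{34225}{144} \approx 237.67$)
$\frac{p{\left(24 \right)}}{f} + \frac{48^{2}}{-16746} = \frac{24}{\frac{34225}{144}} + \frac{48^{2}}{-16746} = 24 \cdot \frac{144}{34225} + 2304 \left(- \frac{1}{16746}\right) = \frac{3456}{34225} - \frac{384}{2791} = - \frac{3496704}{95521975}$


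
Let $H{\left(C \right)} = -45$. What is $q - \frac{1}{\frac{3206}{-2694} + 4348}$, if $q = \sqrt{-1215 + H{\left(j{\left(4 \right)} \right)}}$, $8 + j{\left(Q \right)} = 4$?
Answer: $- \frac{1347}{5855153} + 6 i \sqrt{35} \approx -0.00023005 + 35.496 i$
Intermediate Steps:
$j{\left(Q \right)} = -4$ ($j{\left(Q \right)} = -8 + 4 = -4$)
$q = 6 i \sqrt{35}$ ($q = \sqrt{-1215 - 45} = \sqrt{-1260} = 6 i \sqrt{35} \approx 35.496 i$)
$q - \frac{1}{\frac{3206}{-2694} + 4348} = 6 i \sqrt{35} - \frac{1}{\frac{3206}{-2694} + 4348} = 6 i \sqrt{35} - \frac{1}{3206 \left(- \frac{1}{2694}\right) + 4348} = 6 i \sqrt{35} - \frac{1}{- \frac{1603}{1347} + 4348} = 6 i \sqrt{35} - \frac{1}{\frac{5855153}{1347}} = 6 i \sqrt{35} - \frac{1347}{5855153} = - \frac{1347}{5855153} + 6 i \sqrt{35}$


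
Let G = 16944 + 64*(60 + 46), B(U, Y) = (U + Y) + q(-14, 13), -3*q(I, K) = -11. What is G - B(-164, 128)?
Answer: 71281/3 ≈ 23760.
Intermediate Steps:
q(I, K) = 11/3 (q(I, K) = -1/3*(-11) = 11/3)
B(U, Y) = 11/3 + U + Y (B(U, Y) = (U + Y) + 11/3 = 11/3 + U + Y)
G = 23728 (G = 16944 + 64*106 = 16944 + 6784 = 23728)
G - B(-164, 128) = 23728 - (11/3 - 164 + 128) = 23728 - 1*(-97/3) = 23728 + 97/3 = 71281/3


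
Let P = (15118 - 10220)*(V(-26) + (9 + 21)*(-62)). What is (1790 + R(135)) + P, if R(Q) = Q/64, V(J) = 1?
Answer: -582629753/64 ≈ -9.1036e+6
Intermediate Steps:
R(Q) = Q/64 (R(Q) = Q*(1/64) = Q/64)
P = -9105382 (P = (15118 - 10220)*(1 + (9 + 21)*(-62)) = 4898*(1 + 30*(-62)) = 4898*(1 - 1860) = 4898*(-1859) = -9105382)
(1790 + R(135)) + P = (1790 + (1/64)*135) - 9105382 = (1790 + 135/64) - 9105382 = 114695/64 - 9105382 = -582629753/64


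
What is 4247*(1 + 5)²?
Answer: 152892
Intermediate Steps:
4247*(1 + 5)² = 4247*6² = 4247*36 = 152892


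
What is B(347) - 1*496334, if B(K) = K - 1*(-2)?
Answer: -495985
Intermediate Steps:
B(K) = 2 + K (B(K) = K + 2 = 2 + K)
B(347) - 1*496334 = (2 + 347) - 1*496334 = 349 - 496334 = -495985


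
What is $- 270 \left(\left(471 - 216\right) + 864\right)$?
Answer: $-302130$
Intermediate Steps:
$- 270 \left(\left(471 - 216\right) + 864\right) = - 270 \left(255 + 864\right) = \left(-270\right) 1119 = -302130$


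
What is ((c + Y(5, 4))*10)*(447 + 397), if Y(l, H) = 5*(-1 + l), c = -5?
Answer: 126600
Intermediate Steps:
Y(l, H) = -5 + 5*l
((c + Y(5, 4))*10)*(447 + 397) = ((-5 + (-5 + 5*5))*10)*(447 + 397) = ((-5 + (-5 + 25))*10)*844 = ((-5 + 20)*10)*844 = (15*10)*844 = 150*844 = 126600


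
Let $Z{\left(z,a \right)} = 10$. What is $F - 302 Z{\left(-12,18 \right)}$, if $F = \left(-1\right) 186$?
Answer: $-3206$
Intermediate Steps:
$F = -186$
$F - 302 Z{\left(-12,18 \right)} = -186 - 3020 = -3206$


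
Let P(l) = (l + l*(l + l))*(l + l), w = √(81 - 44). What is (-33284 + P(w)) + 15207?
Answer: -18003 + 148*√37 ≈ -17103.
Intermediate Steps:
w = √37 ≈ 6.0828
P(l) = 2*l*(l + 2*l²) (P(l) = (l + l*(2*l))*(2*l) = (l + 2*l²)*(2*l) = 2*l*(l + 2*l²))
(-33284 + P(w)) + 15207 = (-33284 + (√37)²*(2 + 4*√37)) + 15207 = (-33284 + 37*(2 + 4*√37)) + 15207 = (-33284 + (74 + 148*√37)) + 15207 = (-33210 + 148*√37) + 15207 = -18003 + 148*√37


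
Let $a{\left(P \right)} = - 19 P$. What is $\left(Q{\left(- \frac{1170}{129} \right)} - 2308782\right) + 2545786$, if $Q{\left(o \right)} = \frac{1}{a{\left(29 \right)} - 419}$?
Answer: $\frac{229893879}{970} \approx 2.37 \cdot 10^{5}$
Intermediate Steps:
$Q{\left(o \right)} = - \frac{1}{970}$ ($Q{\left(o \right)} = \frac{1}{\left(-19\right) 29 - 419} = \frac{1}{-551 - 419} = \frac{1}{-970} = - \frac{1}{970}$)
$\left(Q{\left(- \frac{1170}{129} \right)} - 2308782\right) + 2545786 = \left(- \frac{1}{970} - 2308782\right) + 2545786 = - \frac{2239518541}{970} + 2545786 = \frac{229893879}{970}$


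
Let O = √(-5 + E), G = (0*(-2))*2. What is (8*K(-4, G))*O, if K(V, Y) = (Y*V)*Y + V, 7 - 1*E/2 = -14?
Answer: -32*√37 ≈ -194.65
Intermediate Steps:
E = 42 (E = 14 - 2*(-14) = 14 + 28 = 42)
G = 0 (G = 0*2 = 0)
K(V, Y) = V + V*Y² (K(V, Y) = (V*Y)*Y + V = V*Y² + V = V + V*Y²)
O = √37 (O = √(-5 + 42) = √37 ≈ 6.0828)
(8*K(-4, G))*O = (8*(-4*(1 + 0²)))*√37 = (8*(-4*(1 + 0)))*√37 = (8*(-4*1))*√37 = (8*(-4))*√37 = -32*√37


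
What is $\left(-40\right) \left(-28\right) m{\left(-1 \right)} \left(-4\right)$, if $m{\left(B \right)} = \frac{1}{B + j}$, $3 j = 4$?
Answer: $-13440$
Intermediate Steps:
$j = \frac{4}{3}$ ($j = \frac{1}{3} \cdot 4 = \frac{4}{3} \approx 1.3333$)
$m{\left(B \right)} = \frac{1}{\frac{4}{3} + B}$ ($m{\left(B \right)} = \frac{1}{B + \frac{4}{3}} = \frac{1}{\frac{4}{3} + B}$)
$\left(-40\right) \left(-28\right) m{\left(-1 \right)} \left(-4\right) = \left(-40\right) \left(-28\right) \frac{3}{4 + 3 \left(-1\right)} \left(-4\right) = 1120 \frac{3}{4 - 3} \left(-4\right) = 1120 \cdot \frac{3}{1} \left(-4\right) = 1120 \cdot 3 \cdot 1 \left(-4\right) = 1120 \cdot 3 \left(-4\right) = 1120 \left(-12\right) = -13440$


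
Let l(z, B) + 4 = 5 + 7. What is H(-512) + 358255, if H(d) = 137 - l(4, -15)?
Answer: 358384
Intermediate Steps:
l(z, B) = 8 (l(z, B) = -4 + (5 + 7) = -4 + 12 = 8)
H(d) = 129 (H(d) = 137 - 1*8 = 137 - 8 = 129)
H(-512) + 358255 = 129 + 358255 = 358384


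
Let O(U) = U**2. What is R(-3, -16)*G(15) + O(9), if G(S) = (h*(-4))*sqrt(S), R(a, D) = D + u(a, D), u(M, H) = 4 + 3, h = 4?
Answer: 81 + 144*sqrt(15) ≈ 638.71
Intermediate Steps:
u(M, H) = 7
R(a, D) = 7 + D (R(a, D) = D + 7 = 7 + D)
G(S) = -16*sqrt(S) (G(S) = (4*(-4))*sqrt(S) = -16*sqrt(S))
R(-3, -16)*G(15) + O(9) = (7 - 16)*(-16*sqrt(15)) + 9**2 = -(-144)*sqrt(15) + 81 = 144*sqrt(15) + 81 = 81 + 144*sqrt(15)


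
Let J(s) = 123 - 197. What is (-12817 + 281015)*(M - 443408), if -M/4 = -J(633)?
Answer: -119000525392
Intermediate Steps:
J(s) = -74
M = -296 (M = -(-4)*(-74) = -4*74 = -296)
(-12817 + 281015)*(M - 443408) = (-12817 + 281015)*(-296 - 443408) = 268198*(-443704) = -119000525392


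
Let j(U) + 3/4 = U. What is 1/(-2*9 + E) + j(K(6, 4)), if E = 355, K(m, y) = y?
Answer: 4385/1348 ≈ 3.2530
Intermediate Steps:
j(U) = -¾ + U
1/(-2*9 + E) + j(K(6, 4)) = 1/(-2*9 + 355) + (-¾ + 4) = 1/(-18 + 355) + 13/4 = 1/337 + 13/4 = 4385/1348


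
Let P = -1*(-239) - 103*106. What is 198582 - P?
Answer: 209261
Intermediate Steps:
P = -10679 (P = 239 - 10918 = -10679)
198582 - P = 198582 - 1*(-10679) = 198582 + 10679 = 209261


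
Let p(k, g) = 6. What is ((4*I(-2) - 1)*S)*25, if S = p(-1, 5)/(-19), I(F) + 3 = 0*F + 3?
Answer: 150/19 ≈ 7.8947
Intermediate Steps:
I(F) = 0 (I(F) = -3 + (0*F + 3) = -3 + (0 + 3) = -3 + 3 = 0)
S = -6/19 (S = 6/(-19) = 6*(-1/19) = -6/19 ≈ -0.31579)
((4*I(-2) - 1)*S)*25 = ((4*0 - 1)*(-6/19))*25 = ((0 - 1)*(-6/19))*25 = -1*(-6/19)*25 = (6/19)*25 = 150/19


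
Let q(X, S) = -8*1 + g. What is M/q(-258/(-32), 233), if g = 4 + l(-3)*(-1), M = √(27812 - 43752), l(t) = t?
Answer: -2*I*√3985 ≈ -126.25*I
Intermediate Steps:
M = 2*I*√3985 (M = √(-15940) = 2*I*√3985 ≈ 126.25*I)
g = 7 (g = 4 - 3*(-1) = 4 + 3 = 7)
q(X, S) = -1 (q(X, S) = -8*1 + 7 = -8 + 7 = -1)
M/q(-258/(-32), 233) = (2*I*√3985)/(-1) = (2*I*√3985)*(-1) = -2*I*√3985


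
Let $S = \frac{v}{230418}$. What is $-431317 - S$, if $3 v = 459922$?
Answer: $- \frac{149075030720}{345627} \approx -4.3132 \cdot 10^{5}$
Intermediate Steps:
$v = \frac{459922}{3}$ ($v = \frac{1}{3} \cdot 459922 = \frac{459922}{3} \approx 1.5331 \cdot 10^{5}$)
$S = \frac{229961}{345627}$ ($S = \frac{459922}{3 \cdot 230418} = \frac{459922}{3} \cdot \frac{1}{230418} = \frac{229961}{345627} \approx 0.66534$)
$-431317 - S = -431317 - \frac{229961}{345627} = - \frac{149075030720}{345627}$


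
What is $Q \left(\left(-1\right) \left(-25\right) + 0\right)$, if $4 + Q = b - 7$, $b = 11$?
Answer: $0$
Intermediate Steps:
$Q = 0$ ($Q = -4 + \left(11 - 7\right) = -4 + 4 = 0$)
$Q \left(\left(-1\right) \left(-25\right) + 0\right) = 0 \left(\left(-1\right) \left(-25\right) + 0\right) = 0 \left(25 + 0\right) = 0 \cdot 25 = 0$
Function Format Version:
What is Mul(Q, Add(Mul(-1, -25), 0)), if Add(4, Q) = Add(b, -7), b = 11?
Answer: 0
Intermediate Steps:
Q = 0 (Q = Add(-4, Add(11, -7)) = Add(-4, 4) = 0)
Mul(Q, Add(Mul(-1, -25), 0)) = Mul(0, Add(Mul(-1, -25), 0)) = Mul(0, Add(25, 0)) = Mul(0, 25) = 0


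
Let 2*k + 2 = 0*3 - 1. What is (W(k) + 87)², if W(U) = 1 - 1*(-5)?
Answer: 8649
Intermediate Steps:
k = -3/2 (k = -1 + (0*3 - 1)/2 = -1 + (0 - 1)/2 = -1 + (½)*(-1) = -1 - ½ = -3/2 ≈ -1.5000)
W(U) = 6 (W(U) = 1 + 5 = 6)
(W(k) + 87)² = (6 + 87)² = 93² = 8649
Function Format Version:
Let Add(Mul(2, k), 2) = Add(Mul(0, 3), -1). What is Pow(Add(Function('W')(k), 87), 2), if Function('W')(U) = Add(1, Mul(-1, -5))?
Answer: 8649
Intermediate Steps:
k = Rational(-3, 2) (k = Add(-1, Mul(Rational(1, 2), Add(Mul(0, 3), -1))) = Add(-1, Mul(Rational(1, 2), Add(0, -1))) = Add(-1, Mul(Rational(1, 2), -1)) = Add(-1, Rational(-1, 2)) = Rational(-3, 2) ≈ -1.5000)
Function('W')(U) = 6 (Function('W')(U) = Add(1, 5) = 6)
Pow(Add(Function('W')(k), 87), 2) = Pow(Add(6, 87), 2) = Pow(93, 2) = 8649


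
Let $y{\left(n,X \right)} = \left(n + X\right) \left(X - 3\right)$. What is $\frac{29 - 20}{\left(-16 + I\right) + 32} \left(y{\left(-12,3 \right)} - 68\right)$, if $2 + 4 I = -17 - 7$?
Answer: $- \frac{1224}{19} \approx -64.421$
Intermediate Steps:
$I = - \frac{13}{2}$ ($I = - \frac{1}{2} + \frac{-17 - 7}{4} = - \frac{1}{2} + \frac{1}{4} \left(-24\right) = - \frac{1}{2} - 6 = - \frac{13}{2} \approx -6.5$)
$y{\left(n,X \right)} = \left(-3 + X\right) \left(X + n\right)$ ($y{\left(n,X \right)} = \left(X + n\right) \left(-3 + X\right) = \left(-3 + X\right) \left(X + n\right)$)
$\frac{29 - 20}{\left(-16 + I\right) + 32} \left(y{\left(-12,3 \right)} - 68\right) = \frac{29 - 20}{\left(-16 - \frac{13}{2}\right) + 32} \left(\left(3^{2} - 9 - -36 + 3 \left(-12\right)\right) - 68\right) = \frac{9}{- \frac{45}{2} + 32} \left(\left(9 - 9 + 36 - 36\right) - 68\right) = \frac{9}{\frac{19}{2}} \left(0 - 68\right) = 9 \cdot \frac{2}{19} \left(-68\right) = \frac{18}{19} \left(-68\right) = - \frac{1224}{19}$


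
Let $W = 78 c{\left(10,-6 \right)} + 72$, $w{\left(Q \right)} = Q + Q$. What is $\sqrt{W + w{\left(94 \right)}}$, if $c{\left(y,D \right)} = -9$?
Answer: $i \sqrt{442} \approx 21.024 i$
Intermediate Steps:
$w{\left(Q \right)} = 2 Q$
$W = -630$ ($W = 78 \left(-9\right) + 72 = -702 + 72 = -630$)
$\sqrt{W + w{\left(94 \right)}} = \sqrt{-630 + 2 \cdot 94} = \sqrt{-630 + 188} = \sqrt{-442} = i \sqrt{442}$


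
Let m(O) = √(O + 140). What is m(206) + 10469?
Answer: 10469 + √346 ≈ 10488.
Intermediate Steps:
m(O) = √(140 + O)
m(206) + 10469 = √(140 + 206) + 10469 = √346 + 10469 = 10469 + √346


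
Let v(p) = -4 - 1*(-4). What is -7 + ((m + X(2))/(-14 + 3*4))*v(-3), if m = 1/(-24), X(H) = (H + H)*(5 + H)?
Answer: -7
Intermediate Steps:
v(p) = 0 (v(p) = -4 + 4 = 0)
X(H) = 2*H*(5 + H) (X(H) = (2*H)*(5 + H) = 2*H*(5 + H))
m = -1/24 ≈ -0.041667
-7 + ((m + X(2))/(-14 + 3*4))*v(-3) = -7 + ((-1/24 + 2*2*(5 + 2))/(-14 + 3*4))*0 = -7 + ((-1/24 + 2*2*7)/(-14 + 12))*0 = -7 + ((-1/24 + 28)/(-2))*0 = -7 + ((671/24)*(-1/2))*0 = -7 - 671/48*0 = -7 + 0 = -7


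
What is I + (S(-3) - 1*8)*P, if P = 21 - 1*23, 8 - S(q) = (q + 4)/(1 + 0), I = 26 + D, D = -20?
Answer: 8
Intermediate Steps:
I = 6 (I = 26 - 20 = 6)
S(q) = 4 - q (S(q) = 8 - (q + 4)/(1 + 0) = 8 - (4 + q)/1 = 8 - (4 + q) = 8 + (-4 - q) = 4 - q)
P = -2 (P = 21 - 23 = -2)
I + (S(-3) - 1*8)*P = 6 + ((4 - 1*(-3)) - 1*8)*(-2) = 6 + ((4 + 3) - 8)*(-2) = 6 + (7 - 8)*(-2) = 6 - 1*(-2) = 6 + 2 = 8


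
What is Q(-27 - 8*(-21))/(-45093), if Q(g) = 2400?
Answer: -800/15031 ≈ -0.053223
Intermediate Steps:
Q(-27 - 8*(-21))/(-45093) = 2400/(-45093) = 2400*(-1/45093) = -800/15031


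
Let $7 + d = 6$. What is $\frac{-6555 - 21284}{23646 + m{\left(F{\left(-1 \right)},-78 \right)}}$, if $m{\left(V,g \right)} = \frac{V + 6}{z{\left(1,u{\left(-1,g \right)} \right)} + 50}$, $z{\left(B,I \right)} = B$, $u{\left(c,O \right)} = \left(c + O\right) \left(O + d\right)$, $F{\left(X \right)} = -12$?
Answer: $- \frac{473263}{401980} \approx -1.1773$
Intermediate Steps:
$d = -1$ ($d = -7 + 6 = -1$)
$u{\left(c,O \right)} = \left(-1 + O\right) \left(O + c\right)$ ($u{\left(c,O \right)} = \left(c + O\right) \left(O - 1\right) = \left(O + c\right) \left(-1 + O\right) = \left(-1 + O\right) \left(O + c\right)$)
$m{\left(V,g \right)} = \frac{2}{17} + \frac{V}{51}$ ($m{\left(V,g \right)} = \frac{V + 6}{1 + 50} = \frac{6 + V}{51} = \left(6 + V\right) \frac{1}{51} = \frac{2}{17} + \frac{V}{51}$)
$\frac{-6555 - 21284}{23646 + m{\left(F{\left(-1 \right)},-78 \right)}} = \frac{-6555 - 21284}{23646 + \left(\frac{2}{17} + \frac{1}{51} \left(-12\right)\right)} = - \frac{27839}{23646 + \left(\frac{2}{17} - \frac{4}{17}\right)} = - \frac{27839}{23646 - \frac{2}{17}} = - \frac{27839}{\frac{401980}{17}} = \left(-27839\right) \frac{17}{401980} = - \frac{473263}{401980}$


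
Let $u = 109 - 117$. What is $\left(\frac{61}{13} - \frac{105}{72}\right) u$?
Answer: $- \frac{1009}{39} \approx -25.872$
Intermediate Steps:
$u = -8$ ($u = 109 - 117 = -8$)
$\left(\frac{61}{13} - \frac{105}{72}\right) u = \left(\frac{61}{13} - \frac{105}{72}\right) \left(-8\right) = \left(61 \cdot \frac{1}{13} - \frac{35}{24}\right) \left(-8\right) = \left(\frac{61}{13} - \frac{35}{24}\right) \left(-8\right) = \frac{1009}{312} \left(-8\right) = - \frac{1009}{39}$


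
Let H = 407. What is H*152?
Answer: 61864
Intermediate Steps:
H*152 = 407*152 = 61864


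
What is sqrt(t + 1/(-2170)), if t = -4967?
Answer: 3*I*sqrt(2598789830)/2170 ≈ 70.477*I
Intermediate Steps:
sqrt(t + 1/(-2170)) = sqrt(-4967 + 1/(-2170)) = sqrt(-4967 - 1/2170) = sqrt(-10778391/2170) = 3*I*sqrt(2598789830)/2170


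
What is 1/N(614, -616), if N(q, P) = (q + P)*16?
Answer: -1/32 ≈ -0.031250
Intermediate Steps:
N(q, P) = 16*P + 16*q (N(q, P) = (P + q)*16 = 16*P + 16*q)
1/N(614, -616) = 1/(16*(-616) + 16*614) = 1/(-9856 + 9824) = 1/(-32) = -1/32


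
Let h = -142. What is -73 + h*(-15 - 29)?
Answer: 6175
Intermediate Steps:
-73 + h*(-15 - 29) = -73 - 142*(-15 - 29) = -73 - 142*(-44) = -73 + 6248 = 6175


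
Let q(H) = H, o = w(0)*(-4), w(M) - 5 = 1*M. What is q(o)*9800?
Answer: -196000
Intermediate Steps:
w(M) = 5 + M (w(M) = 5 + 1*M = 5 + M)
o = -20 (o = (5 + 0)*(-4) = 5*(-4) = -20)
q(o)*9800 = -20*9800 = -196000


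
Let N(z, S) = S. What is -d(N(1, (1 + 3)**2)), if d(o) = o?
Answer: -16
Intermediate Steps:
-d(N(1, (1 + 3)**2)) = -(1 + 3)**2 = -1*4**2 = -1*16 = -16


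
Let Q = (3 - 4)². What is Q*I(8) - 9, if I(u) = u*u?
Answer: 55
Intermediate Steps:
I(u) = u²
Q = 1 (Q = (-1)² = 1)
Q*I(8) - 9 = 1*8² - 9 = 1*64 - 9 = 64 - 9 = 55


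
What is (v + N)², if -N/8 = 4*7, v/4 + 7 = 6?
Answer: 51984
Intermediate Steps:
v = -4 (v = -28 + 4*6 = -28 + 24 = -4)
N = -224 (N = -32*7 = -8*28 = -224)
(v + N)² = (-4 - 224)² = (-228)² = 51984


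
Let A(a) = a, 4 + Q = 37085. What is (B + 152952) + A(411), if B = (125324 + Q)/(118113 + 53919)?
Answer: 8794502007/57344 ≈ 1.5336e+5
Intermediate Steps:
Q = 37081 (Q = -4 + 37085 = 37081)
B = 54135/57344 (B = (125324 + 37081)/(118113 + 53919) = 162405/172032 = 162405*(1/172032) = 54135/57344 ≈ 0.94404)
(B + 152952) + A(411) = (54135/57344 + 152952) + 411 = 8770933623/57344 + 411 = 8794502007/57344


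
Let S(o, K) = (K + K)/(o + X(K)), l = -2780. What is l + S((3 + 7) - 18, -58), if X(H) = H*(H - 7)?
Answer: -5229238/1881 ≈ -2780.0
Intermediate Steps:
X(H) = H*(-7 + H)
S(o, K) = 2*K/(o + K*(-7 + K)) (S(o, K) = (K + K)/(o + K*(-7 + K)) = (2*K)/(o + K*(-7 + K)) = 2*K/(o + K*(-7 + K)))
l + S((3 + 7) - 18, -58) = -2780 + 2*(-58)/(((3 + 7) - 18) - 58*(-7 - 58)) = -2780 + 2*(-58)/((10 - 18) - 58*(-65)) = -2780 + 2*(-58)/(-8 + 3770) = -2780 + 2*(-58)/3762 = -2780 + 2*(-58)*(1/3762) = -2780 - 58/1881 = -5229238/1881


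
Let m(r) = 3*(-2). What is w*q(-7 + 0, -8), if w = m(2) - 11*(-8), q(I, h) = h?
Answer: -656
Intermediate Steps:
m(r) = -6
w = 82 (w = -6 - 11*(-8) = -6 + 88 = 82)
w*q(-7 + 0, -8) = 82*(-8) = -656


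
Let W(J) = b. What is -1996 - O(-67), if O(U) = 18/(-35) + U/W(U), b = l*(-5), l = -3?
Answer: -209057/105 ≈ -1991.0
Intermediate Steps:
b = 15 (b = -3*(-5) = 15)
W(J) = 15
O(U) = -18/35 + U/15 (O(U) = 18/(-35) + U/15 = 18*(-1/35) + U*(1/15) = -18/35 + U/15)
-1996 - O(-67) = -1996 - (-18/35 + (1/15)*(-67)) = -1996 - (-18/35 - 67/15) = -1996 - 1*(-523/105) = -1996 + 523/105 = -209057/105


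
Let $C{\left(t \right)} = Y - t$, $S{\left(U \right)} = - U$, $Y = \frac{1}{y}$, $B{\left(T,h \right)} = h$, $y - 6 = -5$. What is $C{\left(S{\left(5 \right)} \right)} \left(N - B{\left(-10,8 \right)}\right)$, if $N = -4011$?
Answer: $-24114$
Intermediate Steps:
$y = 1$ ($y = 6 - 5 = 1$)
$Y = 1$ ($Y = 1^{-1} = 1$)
$C{\left(t \right)} = 1 - t$
$C{\left(S{\left(5 \right)} \right)} \left(N - B{\left(-10,8 \right)}\right) = \left(1 - \left(-1\right) 5\right) \left(-4011 - 8\right) = \left(1 - -5\right) \left(-4011 - 8\right) = \left(1 + 5\right) \left(-4019\right) = 6 \left(-4019\right) = -24114$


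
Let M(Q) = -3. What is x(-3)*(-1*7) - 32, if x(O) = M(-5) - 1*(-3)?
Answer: -32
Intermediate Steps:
x(O) = 0 (x(O) = -3 - 1*(-3) = -3 + 3 = 0)
x(-3)*(-1*7) - 32 = 0*(-1*7) - 32 = 0*(-7) - 32 = 0 - 32 = -32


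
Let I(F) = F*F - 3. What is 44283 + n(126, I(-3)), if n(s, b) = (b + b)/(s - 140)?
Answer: 309975/7 ≈ 44282.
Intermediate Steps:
I(F) = -3 + F**2 (I(F) = F**2 - 3 = -3 + F**2)
n(s, b) = 2*b/(-140 + s) (n(s, b) = (2*b)/(-140 + s) = 2*b/(-140 + s))
44283 + n(126, I(-3)) = 44283 + 2*(-3 + (-3)**2)/(-140 + 126) = 44283 + 2*(-3 + 9)/(-14) = 44283 + 2*6*(-1/14) = 44283 - 6/7 = 309975/7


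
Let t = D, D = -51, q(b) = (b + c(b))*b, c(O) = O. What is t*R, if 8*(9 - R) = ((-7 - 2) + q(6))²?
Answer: 198747/8 ≈ 24843.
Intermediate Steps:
q(b) = 2*b² (q(b) = (b + b)*b = (2*b)*b = 2*b²)
R = -3897/8 (R = 9 - ((-7 - 2) + 2*6²)²/8 = 9 - (-9 + 2*36)²/8 = 9 - (-9 + 72)²/8 = 9 - ⅛*63² = 9 - ⅛*3969 = 9 - 3969/8 = -3897/8 ≈ -487.13)
t = -51
t*R = -51*(-3897/8) = 198747/8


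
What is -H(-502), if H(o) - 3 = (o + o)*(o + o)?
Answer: -1008019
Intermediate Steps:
H(o) = 3 + 4*o² (H(o) = 3 + (o + o)*(o + o) = 3 + (2*o)*(2*o) = 3 + 4*o²)
-H(-502) = -(3 + 4*(-502)²) = -(3 + 4*252004) = -(3 + 1008016) = -1*1008019 = -1008019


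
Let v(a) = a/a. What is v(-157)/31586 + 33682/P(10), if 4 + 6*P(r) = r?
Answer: 1063879653/31586 ≈ 33682.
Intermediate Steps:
v(a) = 1
P(r) = -⅔ + r/6
v(-157)/31586 + 33682/P(10) = 1/31586 + 33682/(-⅔ + (⅙)*10) = 1*(1/31586) + 33682/(-⅔ + 5/3) = 1/31586 + 33682/1 = 1/31586 + 33682*1 = 1/31586 + 33682 = 1063879653/31586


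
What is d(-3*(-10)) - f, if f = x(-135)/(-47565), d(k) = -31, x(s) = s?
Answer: -32770/1057 ≈ -31.003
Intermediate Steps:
f = 3/1057 (f = -135/(-47565) = -135*(-1/47565) = 3/1057 ≈ 0.0028382)
d(-3*(-10)) - f = -31 - 1*3/1057 = -31 - 3/1057 = -32770/1057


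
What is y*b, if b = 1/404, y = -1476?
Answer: -369/101 ≈ -3.6535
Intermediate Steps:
b = 1/404 ≈ 0.0024752
y*b = -1476*1/404 = -369/101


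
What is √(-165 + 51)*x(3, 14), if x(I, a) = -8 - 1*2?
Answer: -10*I*√114 ≈ -106.77*I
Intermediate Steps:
x(I, a) = -10 (x(I, a) = -8 - 2 = -10)
√(-165 + 51)*x(3, 14) = √(-165 + 51)*(-10) = √(-114)*(-10) = (I*√114)*(-10) = -10*I*√114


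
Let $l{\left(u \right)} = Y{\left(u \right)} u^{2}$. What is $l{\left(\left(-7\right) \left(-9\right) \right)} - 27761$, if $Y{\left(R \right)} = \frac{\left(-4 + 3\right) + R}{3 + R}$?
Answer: $- \frac{264358}{11} \approx -24033.0$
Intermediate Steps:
$Y{\left(R \right)} = \frac{-1 + R}{3 + R}$
$l{\left(u \right)} = \frac{u^{2} \left(-1 + u\right)}{3 + u}$ ($l{\left(u \right)} = \frac{-1 + u}{3 + u} u^{2} = \frac{u^{2} \left(-1 + u\right)}{3 + u}$)
$l{\left(\left(-7\right) \left(-9\right) \right)} - 27761 = \frac{\left(\left(-7\right) \left(-9\right)\right)^{2} \left(-1 - -63\right)}{3 - -63} - 27761 = \frac{63^{2} \left(-1 + 63\right)}{3 + 63} - 27761 = 3969 \cdot \frac{1}{66} \cdot 62 - 27761 = \frac{41013}{11} - 27761 = - \frac{264358}{11}$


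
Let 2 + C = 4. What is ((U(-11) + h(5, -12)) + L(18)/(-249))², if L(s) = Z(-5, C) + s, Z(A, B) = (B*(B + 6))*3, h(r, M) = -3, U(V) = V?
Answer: 1401856/6889 ≈ 203.49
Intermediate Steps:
C = 2 (C = -2 + 4 = 2)
Z(A, B) = 3*B*(6 + B) (Z(A, B) = (B*(6 + B))*3 = 3*B*(6 + B))
L(s) = 48 + s (L(s) = 3*2*(6 + 2) + s = 3*2*8 + s = 48 + s)
((U(-11) + h(5, -12)) + L(18)/(-249))² = ((-11 - 3) + (48 + 18)/(-249))² = (-14 + 66*(-1/249))² = (-14 - 22/83)² = (-1184/83)² = 1401856/6889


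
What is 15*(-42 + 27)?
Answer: -225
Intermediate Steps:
15*(-42 + 27) = 15*(-15) = -225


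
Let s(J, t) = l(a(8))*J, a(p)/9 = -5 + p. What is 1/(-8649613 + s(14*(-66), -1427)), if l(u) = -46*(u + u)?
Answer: -1/6354397 ≈ -1.5737e-7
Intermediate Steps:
a(p) = -45 + 9*p (a(p) = 9*(-5 + p) = -45 + 9*p)
l(u) = -92*u
s(J, t) = -2484*J (s(J, t) = (-92*(-45 + 9*8))*J = (-92*(-45 + 72))*J = (-92*27)*J = -2484*J)
1/(-8649613 + s(14*(-66), -1427)) = 1/(-8649613 - 34776*(-66)) = 1/(-8649613 - 2484*(-924)) = 1/(-8649613 + 2295216) = 1/(-6354397) = -1/6354397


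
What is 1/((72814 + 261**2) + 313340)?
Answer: 1/454275 ≈ 2.2013e-6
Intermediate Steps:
1/((72814 + 261**2) + 313340) = 1/((72814 + 68121) + 313340) = 1/(140935 + 313340) = 1/454275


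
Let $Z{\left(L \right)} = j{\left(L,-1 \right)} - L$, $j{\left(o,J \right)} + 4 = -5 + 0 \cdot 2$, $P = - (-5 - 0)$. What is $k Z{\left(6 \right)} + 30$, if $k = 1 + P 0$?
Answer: $15$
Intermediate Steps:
$P = 5$ ($P = - (-5 + 0) = \left(-1\right) \left(-5\right) = 5$)
$j{\left(o,J \right)} = -9$ ($j{\left(o,J \right)} = -4 + \left(-5 + 0 \cdot 2\right) = -4 + \left(-5 + 0\right) = -4 - 5 = -9$)
$Z{\left(L \right)} = -9 - L$
$k = 1$ ($k = 1 + 5 \cdot 0 = 1 + 0 = 1$)
$k Z{\left(6 \right)} + 30 = 1 \left(-9 - 6\right) + 30 = 1 \left(-15\right) + 30 = -15 + 30 = 15$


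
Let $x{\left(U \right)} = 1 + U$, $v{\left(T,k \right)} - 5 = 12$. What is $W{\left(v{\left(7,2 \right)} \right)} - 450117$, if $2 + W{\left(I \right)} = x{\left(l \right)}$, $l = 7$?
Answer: $-450111$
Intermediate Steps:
$v{\left(T,k \right)} = 17$ ($v{\left(T,k \right)} = 5 + 12 = 17$)
$W{\left(I \right)} = 6$ ($W{\left(I \right)} = -2 + \left(1 + 7\right) = -2 + 8 = 6$)
$W{\left(v{\left(7,2 \right)} \right)} - 450117 = 6 - 450117 = -450111$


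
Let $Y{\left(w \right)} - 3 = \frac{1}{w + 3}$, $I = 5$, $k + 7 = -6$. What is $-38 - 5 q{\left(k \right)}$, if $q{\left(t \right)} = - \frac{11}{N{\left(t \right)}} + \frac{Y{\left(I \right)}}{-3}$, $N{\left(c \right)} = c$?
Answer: $- \frac{11551}{312} \approx -37.022$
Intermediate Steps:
$k = -13$ ($k = -7 - 6 = -13$)
$Y{\left(w \right)} = 3 + \frac{1}{3 + w}$ ($Y{\left(w \right)} = 3 + \frac{1}{w + 3} = 3 + \frac{1}{3 + w}$)
$q{\left(t \right)} = - \frac{25}{24} - \frac{11}{t}$ ($q{\left(t \right)} = - \frac{11}{t} + \frac{\frac{1}{3 + 5} \left(10 + 3 \cdot 5\right)}{-3} = - \frac{11}{t} + \frac{10 + 15}{8} \left(- \frac{1}{3}\right) = - \frac{11}{t} + \frac{1}{8} \cdot 25 \left(- \frac{1}{3}\right) = - \frac{11}{t} + \frac{25}{8} \left(- \frac{1}{3}\right) = - \frac{11}{t} - \frac{25}{24} = - \frac{25}{24} - \frac{11}{t}$)
$-38 - 5 q{\left(k \right)} = -38 - 5 \left(- \frac{25}{24} - \frac{11}{-13}\right) = -38 - 5 \left(- \frac{25}{24} - - \frac{11}{13}\right) = -38 - 5 \left(- \frac{25}{24} + \frac{11}{13}\right) = -38 - - \frac{305}{312} = -38 + \frac{305}{312} = - \frac{11551}{312}$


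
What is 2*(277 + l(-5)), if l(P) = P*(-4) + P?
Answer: 584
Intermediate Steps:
l(P) = -3*P (l(P) = -4*P + P = -3*P)
2*(277 + l(-5)) = 2*(277 - 3*(-5)) = 2*(277 + 15) = 2*292 = 584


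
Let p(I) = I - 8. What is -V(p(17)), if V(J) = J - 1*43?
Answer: 34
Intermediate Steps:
p(I) = -8 + I
V(J) = -43 + J (V(J) = J - 43 = -43 + J)
-V(p(17)) = -(-43 + (-8 + 17)) = -(-43 + 9) = -1*(-34) = 34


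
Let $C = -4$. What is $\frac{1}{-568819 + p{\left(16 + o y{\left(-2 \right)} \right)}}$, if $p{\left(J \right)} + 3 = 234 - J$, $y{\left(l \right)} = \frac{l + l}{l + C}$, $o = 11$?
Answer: $- \frac{3}{1705834} \approx -1.7587 \cdot 10^{-6}$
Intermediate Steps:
$y{\left(l \right)} = \frac{2 l}{-4 + l}$ ($y{\left(l \right)} = \frac{l + l}{l - 4} = \frac{2 l}{-4 + l}$)
$p{\left(J \right)} = 231 - J$ ($p{\left(J \right)} = -3 - \left(-234 + J\right) = 231 - J$)
$\frac{1}{-568819 + p{\left(16 + o y{\left(-2 \right)} \right)}} = \frac{1}{-568819 + \left(231 - \left(16 + 11 \cdot 2 \left(-2\right) \frac{1}{-4 - 2}\right)\right)} = \frac{1}{-568819 + \left(231 - \left(16 + 11 \cdot 2 \left(-2\right) \frac{1}{-6}\right)\right)} = \frac{1}{-568819 + \left(231 - \left(16 + 11 \cdot 2 \left(-2\right) \left(- \frac{1}{6}\right)\right)\right)} = \frac{1}{-568819 + \left(231 - \left(16 + 11 \cdot \frac{2}{3}\right)\right)} = \frac{1}{-568819 + \left(231 - \left(16 + \frac{22}{3}\right)\right)} = \frac{1}{-568819 + \left(231 - \frac{70}{3}\right)} = \frac{1}{-568819 + \frac{623}{3}} = \frac{1}{- \frac{1705834}{3}} = - \frac{3}{1705834}$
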